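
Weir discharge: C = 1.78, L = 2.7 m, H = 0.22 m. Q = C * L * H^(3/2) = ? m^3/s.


Q = C * L * H^(3/2) = 1.78 * 2.7 * 0.22^1.5 = 1.78 * 2.7 * 0.103189

0.4959 m^3/s


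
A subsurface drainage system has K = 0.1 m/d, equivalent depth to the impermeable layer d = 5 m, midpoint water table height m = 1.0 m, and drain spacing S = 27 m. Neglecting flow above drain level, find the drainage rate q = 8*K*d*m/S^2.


q = 8*K*d*m/S^2
q = 8*0.1*5*1.0/27^2
q = 4.0000 / 729

0.0055 m/d


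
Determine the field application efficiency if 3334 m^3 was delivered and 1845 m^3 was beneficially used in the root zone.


Ea = V_root / V_field * 100 = 1845 / 3334 * 100 = 55.3389%

55.3389 %


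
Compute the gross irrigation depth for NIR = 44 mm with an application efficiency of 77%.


Ea = 77% = 0.77
GID = NIR / Ea = 44 / 0.77 = 57.1429 mm

57.1429 mm


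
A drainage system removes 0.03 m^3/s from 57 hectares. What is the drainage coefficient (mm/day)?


DC = Q * 86400 / (A * 10000) * 1000
DC = 0.03 * 86400 / (57 * 10000) * 1000
DC = 2592000.0000 / 570000

4.5474 mm/day


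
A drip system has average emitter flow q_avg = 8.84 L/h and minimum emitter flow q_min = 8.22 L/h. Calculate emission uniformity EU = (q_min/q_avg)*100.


EU = (q_min/q_avg)*100 = (8.22/8.84)*100 = 92.9864%

92.9864 %


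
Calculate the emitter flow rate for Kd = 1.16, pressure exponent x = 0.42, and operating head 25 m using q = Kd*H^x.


q = Kd * H^x = 1.16 * 25^0.42 = 1.16 * 3.864869

4.4832 L/h


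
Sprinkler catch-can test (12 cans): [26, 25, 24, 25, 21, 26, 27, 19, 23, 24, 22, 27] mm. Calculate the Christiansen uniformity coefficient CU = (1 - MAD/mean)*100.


mean = 24.083333 mm
MAD = 1.916667 mm
CU = (1 - 1.916667/24.083333)*100

92.0415 %


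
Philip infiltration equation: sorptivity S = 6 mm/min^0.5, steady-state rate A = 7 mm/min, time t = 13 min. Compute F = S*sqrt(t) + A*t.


F = S*sqrt(t) + A*t
F = 6*sqrt(13) + 7*13
F = 6*3.605551 + 91

112.6333 mm


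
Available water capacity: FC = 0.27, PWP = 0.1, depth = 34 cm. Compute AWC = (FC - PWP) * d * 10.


AWC = (FC - PWP) * d * 10
AWC = (0.27 - 0.1) * 34 * 10
AWC = 0.1700 * 34 * 10

57.8000 mm


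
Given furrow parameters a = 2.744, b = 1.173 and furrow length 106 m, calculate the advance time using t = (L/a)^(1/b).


t = (L/a)^(1/b)
t = (106/2.744)^(1/1.173)
t = 38.629738^(1/1.173)

22.5359 min


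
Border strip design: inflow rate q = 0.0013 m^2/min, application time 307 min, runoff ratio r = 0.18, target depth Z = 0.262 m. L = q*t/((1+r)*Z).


L = q*t/((1+r)*Z)
L = 0.0013*307/((1+0.18)*0.262)
L = 0.3991/0.30916

1.2909 m


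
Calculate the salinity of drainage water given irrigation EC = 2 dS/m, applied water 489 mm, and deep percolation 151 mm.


EC_dw = EC_iw * D_iw / D_dw
EC_dw = 2 * 489 / 151
EC_dw = 978 / 151

6.4768 dS/m


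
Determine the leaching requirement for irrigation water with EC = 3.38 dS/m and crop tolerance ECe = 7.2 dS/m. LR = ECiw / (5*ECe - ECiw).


LR = ECiw / (5*ECe - ECiw)
LR = 3.38 / (5*7.2 - 3.38)
LR = 3.38 / 32.6200

0.1036


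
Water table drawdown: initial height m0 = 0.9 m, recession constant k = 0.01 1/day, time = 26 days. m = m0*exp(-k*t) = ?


m = m0 * exp(-k*t)
m = 0.9 * exp(-0.01 * 26)
m = 0.9 * exp(-0.2600)

0.6939 m


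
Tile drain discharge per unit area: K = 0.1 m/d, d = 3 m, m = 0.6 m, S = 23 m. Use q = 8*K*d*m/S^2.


q = 8*K*d*m/S^2
q = 8*0.1*3*0.6/23^2
q = 1.4400 / 529

0.0027 m/d


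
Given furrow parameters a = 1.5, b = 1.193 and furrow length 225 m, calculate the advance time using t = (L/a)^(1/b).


t = (L/a)^(1/b)
t = (225/1.5)^(1/1.193)
t = 150.000000^(1/1.193)

66.6883 min


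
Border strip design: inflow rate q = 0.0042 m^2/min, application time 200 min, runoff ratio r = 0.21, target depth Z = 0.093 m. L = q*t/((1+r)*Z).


L = q*t/((1+r)*Z)
L = 0.0042*200/((1+0.21)*0.093)
L = 0.84/0.11253

7.4647 m


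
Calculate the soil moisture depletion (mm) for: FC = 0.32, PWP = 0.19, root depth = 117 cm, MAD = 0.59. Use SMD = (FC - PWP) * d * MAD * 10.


SMD = (FC - PWP) * d * MAD * 10
SMD = (0.32 - 0.19) * 117 * 0.59 * 10
SMD = 0.1300 * 117 * 0.59 * 10

89.7390 mm


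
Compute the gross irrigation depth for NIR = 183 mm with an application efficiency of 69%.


Ea = 69% = 0.69
GID = NIR / Ea = 183 / 0.69 = 265.2174 mm

265.2174 mm


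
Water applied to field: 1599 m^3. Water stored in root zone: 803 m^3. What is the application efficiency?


Ea = V_root / V_field * 100 = 803 / 1599 * 100 = 50.2189%

50.2189 %


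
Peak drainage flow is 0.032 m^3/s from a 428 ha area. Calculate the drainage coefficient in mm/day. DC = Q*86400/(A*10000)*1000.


DC = Q * 86400 / (A * 10000) * 1000
DC = 0.032 * 86400 / (428 * 10000) * 1000
DC = 2764800.0000 / 4280000

0.6460 mm/day


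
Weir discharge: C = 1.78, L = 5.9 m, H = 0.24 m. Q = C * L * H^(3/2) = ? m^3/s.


Q = C * L * H^(3/2) = 1.78 * 5.9 * 0.24^1.5 = 1.78 * 5.9 * 0.117576

1.2348 m^3/s


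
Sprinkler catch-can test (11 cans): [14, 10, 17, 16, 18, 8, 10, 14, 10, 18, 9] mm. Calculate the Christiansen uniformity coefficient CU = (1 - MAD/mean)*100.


mean = 13.090909 mm
MAD = 3.355372 mm
CU = (1 - 3.355372/13.090909)*100

74.3687 %


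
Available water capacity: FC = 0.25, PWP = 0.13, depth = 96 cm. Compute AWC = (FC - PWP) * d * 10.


AWC = (FC - PWP) * d * 10
AWC = (0.25 - 0.13) * 96 * 10
AWC = 0.1200 * 96 * 10

115.2000 mm


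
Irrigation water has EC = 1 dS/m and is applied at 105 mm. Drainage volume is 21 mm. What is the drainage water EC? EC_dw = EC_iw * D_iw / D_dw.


EC_dw = EC_iw * D_iw / D_dw
EC_dw = 1 * 105 / 21
EC_dw = 105 / 21

5.0000 dS/m


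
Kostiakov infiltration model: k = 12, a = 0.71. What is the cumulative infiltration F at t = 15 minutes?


F = k * t^a = 12 * 15^0.71
F = 12 * 6.839507

82.0741 mm


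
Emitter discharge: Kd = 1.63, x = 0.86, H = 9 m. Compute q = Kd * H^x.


q = Kd * H^x = 1.63 * 9^0.86 = 1.63 * 6.616808

10.7854 L/h


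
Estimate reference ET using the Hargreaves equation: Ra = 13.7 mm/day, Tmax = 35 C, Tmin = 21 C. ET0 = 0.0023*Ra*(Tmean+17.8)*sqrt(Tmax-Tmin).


Tmean = (Tmax + Tmin)/2 = (35 + 21)/2 = 28.0
ET0 = 0.0023 * 13.7 * (28.0 + 17.8) * sqrt(35 - 21)
ET0 = 0.0023 * 13.7 * 45.8 * 3.741657

5.3998 mm/day


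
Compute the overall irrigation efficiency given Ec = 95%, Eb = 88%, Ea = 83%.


Ec = 0.95, Eb = 0.88, Ea = 0.83
E = 0.95 * 0.88 * 0.83 * 100 = 69.3880%

69.3880 %


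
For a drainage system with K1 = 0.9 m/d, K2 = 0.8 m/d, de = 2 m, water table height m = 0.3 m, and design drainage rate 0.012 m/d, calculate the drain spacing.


S^2 = 8*K2*de*m/q + 4*K1*m^2/q
S^2 = 8*0.8*2*0.3/0.012 + 4*0.9*0.3^2/0.012
S = sqrt(347.0000)

18.6279 m


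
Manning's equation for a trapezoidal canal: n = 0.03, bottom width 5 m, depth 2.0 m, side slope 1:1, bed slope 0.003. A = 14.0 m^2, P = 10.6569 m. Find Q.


R = A/P = 14.0/10.6569 = 1.313703
Q = (1/0.03) * 14.0 * 1.313703^(2/3) * 0.003^0.5

30.6595 m^3/s


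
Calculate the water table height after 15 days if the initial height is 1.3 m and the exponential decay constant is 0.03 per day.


m = m0 * exp(-k*t)
m = 1.3 * exp(-0.03 * 15)
m = 1.3 * exp(-0.4500)

0.8289 m


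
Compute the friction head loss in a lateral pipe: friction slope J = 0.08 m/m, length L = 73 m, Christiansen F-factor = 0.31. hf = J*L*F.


hf = J * L * F = 0.08 * 73 * 0.31 = 1.8104 m

1.8104 m


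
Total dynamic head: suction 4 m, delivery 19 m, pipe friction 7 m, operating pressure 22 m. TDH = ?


TDH = Hs + Hd + hf + Hp = 4 + 19 + 7 + 22 = 52

52 m


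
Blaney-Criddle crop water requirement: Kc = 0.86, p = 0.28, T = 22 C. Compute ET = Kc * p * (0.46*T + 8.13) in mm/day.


ET = Kc * p * (0.46*T + 8.13)
ET = 0.86 * 0.28 * (0.46*22 + 8.13)
ET = 0.86 * 0.28 * 18.2500

4.3946 mm/day


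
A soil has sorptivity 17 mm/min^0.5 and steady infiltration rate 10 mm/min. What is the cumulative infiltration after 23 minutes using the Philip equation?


F = S*sqrt(t) + A*t
F = 17*sqrt(23) + 10*23
F = 17*4.795832 + 230

311.5291 mm


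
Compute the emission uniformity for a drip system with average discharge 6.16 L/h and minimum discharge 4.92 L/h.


EU = (q_min/q_avg)*100 = (4.92/6.16)*100 = 79.8701%

79.8701 %


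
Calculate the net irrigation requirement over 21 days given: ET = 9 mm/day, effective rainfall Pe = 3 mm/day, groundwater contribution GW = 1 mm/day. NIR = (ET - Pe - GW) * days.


Daily deficit = ET - Pe - GW = 9 - 3 - 1 = 5 mm/day
NIR = 5 * 21 = 105 mm

105.0000 mm


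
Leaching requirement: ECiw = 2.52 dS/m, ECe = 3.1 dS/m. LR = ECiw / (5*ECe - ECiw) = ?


LR = ECiw / (5*ECe - ECiw)
LR = 2.52 / (5*3.1 - 2.52)
LR = 2.52 / 12.9800

0.1941


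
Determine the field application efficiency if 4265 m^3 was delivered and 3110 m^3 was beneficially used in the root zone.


Ea = V_root / V_field * 100 = 3110 / 4265 * 100 = 72.9191%

72.9191 %


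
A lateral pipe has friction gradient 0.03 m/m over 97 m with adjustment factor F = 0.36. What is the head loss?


hf = J * L * F = 0.03 * 97 * 0.36 = 1.0476 m

1.0476 m


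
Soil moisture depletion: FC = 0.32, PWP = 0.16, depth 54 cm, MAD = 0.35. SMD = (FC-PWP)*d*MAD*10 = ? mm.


SMD = (FC - PWP) * d * MAD * 10
SMD = (0.32 - 0.16) * 54 * 0.35 * 10
SMD = 0.1600 * 54 * 0.35 * 10

30.2400 mm


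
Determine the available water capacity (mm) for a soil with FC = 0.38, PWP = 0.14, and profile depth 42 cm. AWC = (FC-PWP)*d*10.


AWC = (FC - PWP) * d * 10
AWC = (0.38 - 0.14) * 42 * 10
AWC = 0.2400 * 42 * 10

100.8000 mm


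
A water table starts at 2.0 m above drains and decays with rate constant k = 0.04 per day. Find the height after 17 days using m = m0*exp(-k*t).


m = m0 * exp(-k*t)
m = 2.0 * exp(-0.04 * 17)
m = 2.0 * exp(-0.6800)

1.0132 m


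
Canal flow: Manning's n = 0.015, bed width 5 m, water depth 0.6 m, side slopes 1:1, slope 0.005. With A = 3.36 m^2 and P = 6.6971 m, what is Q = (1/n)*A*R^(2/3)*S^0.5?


R = A/P = 3.36/6.6971 = 0.501710
Q = (1/0.015) * 3.36 * 0.501710^(2/3) * 0.005^0.5

10.0008 m^3/s


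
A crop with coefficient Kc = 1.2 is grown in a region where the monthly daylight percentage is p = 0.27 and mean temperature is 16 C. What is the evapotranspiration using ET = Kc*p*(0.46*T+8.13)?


ET = Kc * p * (0.46*T + 8.13)
ET = 1.2 * 0.27 * (0.46*16 + 8.13)
ET = 1.2 * 0.27 * 15.4900

5.0188 mm/day


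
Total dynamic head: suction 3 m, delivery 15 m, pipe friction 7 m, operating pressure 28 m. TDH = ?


TDH = Hs + Hd + hf + Hp = 3 + 15 + 7 + 28 = 53

53 m


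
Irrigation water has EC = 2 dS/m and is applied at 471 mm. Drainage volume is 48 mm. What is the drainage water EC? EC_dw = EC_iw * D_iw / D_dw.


EC_dw = EC_iw * D_iw / D_dw
EC_dw = 2 * 471 / 48
EC_dw = 942 / 48

19.6250 dS/m


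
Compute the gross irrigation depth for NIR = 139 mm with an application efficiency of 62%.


Ea = 62% = 0.62
GID = NIR / Ea = 139 / 0.62 = 224.1935 mm

224.1935 mm


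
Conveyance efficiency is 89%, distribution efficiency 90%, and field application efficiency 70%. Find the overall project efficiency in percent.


Ec = 0.89, Eb = 0.9, Ea = 0.7
E = 0.89 * 0.9 * 0.7 * 100 = 56.0700%

56.0700 %


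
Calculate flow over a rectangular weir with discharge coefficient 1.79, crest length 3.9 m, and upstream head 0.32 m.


Q = C * L * H^(3/2) = 1.79 * 3.9 * 0.32^1.5 = 1.79 * 3.9 * 0.181019

1.2637 m^3/s


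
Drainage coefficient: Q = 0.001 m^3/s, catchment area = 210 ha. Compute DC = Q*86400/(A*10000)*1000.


DC = Q * 86400 / (A * 10000) * 1000
DC = 0.001 * 86400 / (210 * 10000) * 1000
DC = 86400.0000 / 2100000

0.0411 mm/day


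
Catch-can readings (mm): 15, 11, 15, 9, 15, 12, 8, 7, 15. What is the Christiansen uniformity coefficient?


mean = 11.888889 mm
MAD = 2.790123 mm
CU = (1 - 2.790123/11.888889)*100

76.5317 %


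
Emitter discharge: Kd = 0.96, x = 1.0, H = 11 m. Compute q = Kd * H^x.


q = Kd * H^x = 0.96 * 11^1.0 = 0.96 * 11.000000

10.5600 L/h


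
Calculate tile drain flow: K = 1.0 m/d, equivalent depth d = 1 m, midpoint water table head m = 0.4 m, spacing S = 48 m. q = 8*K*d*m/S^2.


q = 8*K*d*m/S^2
q = 8*1.0*1*0.4/48^2
q = 3.2000 / 2304

0.0014 m/d


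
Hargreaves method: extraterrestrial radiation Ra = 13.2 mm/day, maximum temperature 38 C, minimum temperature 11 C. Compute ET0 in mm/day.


Tmean = (Tmax + Tmin)/2 = (38 + 11)/2 = 24.5
ET0 = 0.0023 * 13.2 * (24.5 + 17.8) * sqrt(38 - 11)
ET0 = 0.0023 * 13.2 * 42.3 * 5.196152

6.6730 mm/day


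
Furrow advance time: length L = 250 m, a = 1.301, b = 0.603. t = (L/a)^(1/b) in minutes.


t = (L/a)^(1/b)
t = (250/1.301)^(1/0.603)
t = 192.159877^(1/0.603)

6125.8827 min


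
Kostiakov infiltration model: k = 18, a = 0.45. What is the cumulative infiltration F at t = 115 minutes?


F = k * t^a = 18 * 115^0.45
F = 18 * 8.458903

152.2603 mm


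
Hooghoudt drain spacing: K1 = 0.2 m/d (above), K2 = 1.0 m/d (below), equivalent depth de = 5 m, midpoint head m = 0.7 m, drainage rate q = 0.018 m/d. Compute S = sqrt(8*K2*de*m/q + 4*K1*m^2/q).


S^2 = 8*K2*de*m/q + 4*K1*m^2/q
S^2 = 8*1.0*5*0.7/0.018 + 4*0.2*0.7^2/0.018
S = sqrt(1577.3333)

39.7157 m


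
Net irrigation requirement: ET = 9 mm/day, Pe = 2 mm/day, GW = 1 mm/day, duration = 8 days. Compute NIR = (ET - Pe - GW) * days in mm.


Daily deficit = ET - Pe - GW = 9 - 2 - 1 = 6 mm/day
NIR = 6 * 8 = 48 mm

48.0000 mm


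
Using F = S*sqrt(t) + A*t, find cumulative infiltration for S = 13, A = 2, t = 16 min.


F = S*sqrt(t) + A*t
F = 13*sqrt(16) + 2*16
F = 13*4.000000 + 32

84.0000 mm


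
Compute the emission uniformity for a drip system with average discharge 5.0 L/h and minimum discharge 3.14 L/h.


EU = (q_min/q_avg)*100 = (3.14/5.0)*100 = 62.8000%

62.8000 %


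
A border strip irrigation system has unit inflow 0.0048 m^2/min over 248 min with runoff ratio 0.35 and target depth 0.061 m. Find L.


L = q*t/((1+r)*Z)
L = 0.0048*248/((1+0.35)*0.061)
L = 1.1904/0.08235

14.4554 m


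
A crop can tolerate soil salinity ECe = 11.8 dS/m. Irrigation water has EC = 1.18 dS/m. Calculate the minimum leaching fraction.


LR = ECiw / (5*ECe - ECiw)
LR = 1.18 / (5*11.8 - 1.18)
LR = 1.18 / 57.8200

0.0204


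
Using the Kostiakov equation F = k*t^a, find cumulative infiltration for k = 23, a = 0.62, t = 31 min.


F = k * t^a = 23 * 31^0.62
F = 23 * 8.407062

193.3624 mm


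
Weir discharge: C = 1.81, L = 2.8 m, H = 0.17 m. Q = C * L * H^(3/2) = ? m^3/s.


Q = C * L * H^(3/2) = 1.81 * 2.8 * 0.17^1.5 = 1.81 * 2.8 * 0.070093

0.3552 m^3/s


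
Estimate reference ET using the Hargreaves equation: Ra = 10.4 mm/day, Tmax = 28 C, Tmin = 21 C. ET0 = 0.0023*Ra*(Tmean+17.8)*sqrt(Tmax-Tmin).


Tmean = (Tmax + Tmin)/2 = (28 + 21)/2 = 24.5
ET0 = 0.0023 * 10.4 * (24.5 + 17.8) * sqrt(28 - 21)
ET0 = 0.0023 * 10.4 * 42.3 * 2.645751

2.6770 mm/day


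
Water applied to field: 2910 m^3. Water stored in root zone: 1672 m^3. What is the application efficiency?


Ea = V_root / V_field * 100 = 1672 / 2910 * 100 = 57.4570%

57.4570 %


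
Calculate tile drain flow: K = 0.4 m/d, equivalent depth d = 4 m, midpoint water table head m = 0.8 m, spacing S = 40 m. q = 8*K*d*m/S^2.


q = 8*K*d*m/S^2
q = 8*0.4*4*0.8/40^2
q = 10.2400 / 1600

0.0064 m/d


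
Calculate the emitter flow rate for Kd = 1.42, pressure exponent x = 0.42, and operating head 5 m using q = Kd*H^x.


q = Kd * H^x = 1.42 * 5^0.42 = 1.42 * 1.965927

2.7916 L/h


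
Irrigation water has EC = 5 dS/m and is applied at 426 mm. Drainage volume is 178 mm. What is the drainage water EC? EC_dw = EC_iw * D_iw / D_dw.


EC_dw = EC_iw * D_iw / D_dw
EC_dw = 5 * 426 / 178
EC_dw = 2130 / 178

11.9663 dS/m


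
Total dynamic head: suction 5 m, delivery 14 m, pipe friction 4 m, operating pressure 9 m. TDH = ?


TDH = Hs + Hd + hf + Hp = 5 + 14 + 4 + 9 = 32

32 m


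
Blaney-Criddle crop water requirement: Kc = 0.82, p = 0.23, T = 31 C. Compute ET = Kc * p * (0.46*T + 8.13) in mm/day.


ET = Kc * p * (0.46*T + 8.13)
ET = 0.82 * 0.23 * (0.46*31 + 8.13)
ET = 0.82 * 0.23 * 22.3900

4.2228 mm/day


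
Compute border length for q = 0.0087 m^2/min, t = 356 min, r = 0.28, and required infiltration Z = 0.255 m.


L = q*t/((1+r)*Z)
L = 0.0087*356/((1+0.28)*0.255)
L = 3.0972/0.3264

9.4890 m


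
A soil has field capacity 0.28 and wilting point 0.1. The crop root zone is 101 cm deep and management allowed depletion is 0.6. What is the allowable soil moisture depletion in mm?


SMD = (FC - PWP) * d * MAD * 10
SMD = (0.28 - 0.1) * 101 * 0.6 * 10
SMD = 0.1800 * 101 * 0.6 * 10

109.0800 mm


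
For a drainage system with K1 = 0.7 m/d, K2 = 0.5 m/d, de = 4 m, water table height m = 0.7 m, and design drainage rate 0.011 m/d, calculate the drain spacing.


S^2 = 8*K2*de*m/q + 4*K1*m^2/q
S^2 = 8*0.5*4*0.7/0.011 + 4*0.7*0.7^2/0.011
S = sqrt(1142.9091)

33.8069 m


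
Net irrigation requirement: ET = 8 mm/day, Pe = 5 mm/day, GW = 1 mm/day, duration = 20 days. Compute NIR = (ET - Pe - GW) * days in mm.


Daily deficit = ET - Pe - GW = 8 - 5 - 1 = 2 mm/day
NIR = 2 * 20 = 40 mm

40.0000 mm


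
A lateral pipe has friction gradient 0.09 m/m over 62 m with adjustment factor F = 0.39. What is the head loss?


hf = J * L * F = 0.09 * 62 * 0.39 = 2.1762 m

2.1762 m


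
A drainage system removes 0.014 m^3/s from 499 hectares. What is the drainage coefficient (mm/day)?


DC = Q * 86400 / (A * 10000) * 1000
DC = 0.014 * 86400 / (499 * 10000) * 1000
DC = 1209600.0000 / 4990000

0.2424 mm/day


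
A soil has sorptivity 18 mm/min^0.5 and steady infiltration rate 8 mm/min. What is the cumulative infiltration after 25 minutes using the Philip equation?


F = S*sqrt(t) + A*t
F = 18*sqrt(25) + 8*25
F = 18*5.000000 + 200

290.0000 mm


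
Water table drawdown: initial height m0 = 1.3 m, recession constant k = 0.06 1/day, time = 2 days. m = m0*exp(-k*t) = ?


m = m0 * exp(-k*t)
m = 1.3 * exp(-0.06 * 2)
m = 1.3 * exp(-0.1200)

1.1530 m


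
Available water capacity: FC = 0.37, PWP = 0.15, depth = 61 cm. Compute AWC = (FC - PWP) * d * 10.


AWC = (FC - PWP) * d * 10
AWC = (0.37 - 0.15) * 61 * 10
AWC = 0.2200 * 61 * 10

134.2000 mm


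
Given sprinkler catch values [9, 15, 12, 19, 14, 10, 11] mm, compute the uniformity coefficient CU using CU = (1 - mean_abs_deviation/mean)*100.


mean = 12.857143 mm
MAD = 2.693878 mm
CU = (1 - 2.693878/12.857143)*100

79.0476 %


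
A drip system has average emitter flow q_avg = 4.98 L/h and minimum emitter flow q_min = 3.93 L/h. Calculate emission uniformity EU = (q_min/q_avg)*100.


EU = (q_min/q_avg)*100 = (3.93/4.98)*100 = 78.9157%

78.9157 %


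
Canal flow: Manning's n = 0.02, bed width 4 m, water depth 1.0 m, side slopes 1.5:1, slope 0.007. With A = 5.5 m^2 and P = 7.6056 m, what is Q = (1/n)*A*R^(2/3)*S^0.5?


R = A/P = 5.5/7.6056 = 0.723151
Q = (1/0.02) * 5.5 * 0.723151^(2/3) * 0.007^0.5

18.5368 m^3/s


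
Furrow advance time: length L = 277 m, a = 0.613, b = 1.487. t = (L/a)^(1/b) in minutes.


t = (L/a)^(1/b)
t = (277/0.613)^(1/1.487)
t = 451.876020^(1/1.487)

61.0221 min


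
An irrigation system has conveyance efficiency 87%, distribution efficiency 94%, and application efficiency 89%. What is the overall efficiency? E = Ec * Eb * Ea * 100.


Ec = 0.87, Eb = 0.94, Ea = 0.89
E = 0.87 * 0.94 * 0.89 * 100 = 72.7842%

72.7842 %


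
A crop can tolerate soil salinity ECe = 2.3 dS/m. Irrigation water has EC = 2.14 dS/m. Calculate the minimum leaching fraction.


LR = ECiw / (5*ECe - ECiw)
LR = 2.14 / (5*2.3 - 2.14)
LR = 2.14 / 9.3600

0.2286


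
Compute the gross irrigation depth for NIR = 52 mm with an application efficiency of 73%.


Ea = 73% = 0.73
GID = NIR / Ea = 52 / 0.73 = 71.2329 mm

71.2329 mm


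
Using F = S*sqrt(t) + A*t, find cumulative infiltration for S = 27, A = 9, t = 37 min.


F = S*sqrt(t) + A*t
F = 27*sqrt(37) + 9*37
F = 27*6.082763 + 333

497.2346 mm


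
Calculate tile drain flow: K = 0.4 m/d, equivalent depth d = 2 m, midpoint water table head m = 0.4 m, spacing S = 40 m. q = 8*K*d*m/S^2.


q = 8*K*d*m/S^2
q = 8*0.4*2*0.4/40^2
q = 2.5600 / 1600

0.0016 m/d


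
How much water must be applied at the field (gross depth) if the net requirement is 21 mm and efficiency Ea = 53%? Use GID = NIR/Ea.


Ea = 53% = 0.53
GID = NIR / Ea = 21 / 0.53 = 39.6226 mm

39.6226 mm


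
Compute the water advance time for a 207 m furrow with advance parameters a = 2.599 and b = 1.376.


t = (L/a)^(1/b)
t = (207/2.599)^(1/1.376)
t = 79.646018^(1/1.376)

24.0802 min


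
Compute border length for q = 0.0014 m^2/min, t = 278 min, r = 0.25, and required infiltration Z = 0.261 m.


L = q*t/((1+r)*Z)
L = 0.0014*278/((1+0.25)*0.261)
L = 0.3892/0.32625

1.1930 m


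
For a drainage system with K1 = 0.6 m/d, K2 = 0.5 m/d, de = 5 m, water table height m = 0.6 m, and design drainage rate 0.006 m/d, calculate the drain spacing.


S^2 = 8*K2*de*m/q + 4*K1*m^2/q
S^2 = 8*0.5*5*0.6/0.006 + 4*0.6*0.6^2/0.006
S = sqrt(2144.0000)

46.3033 m


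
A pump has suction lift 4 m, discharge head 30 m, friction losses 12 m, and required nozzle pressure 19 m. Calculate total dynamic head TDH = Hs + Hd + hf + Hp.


TDH = Hs + Hd + hf + Hp = 4 + 30 + 12 + 19 = 65

65 m


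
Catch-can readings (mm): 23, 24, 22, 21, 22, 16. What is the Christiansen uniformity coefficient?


mean = 21.333333 mm
MAD = 1.888889 mm
CU = (1 - 1.888889/21.333333)*100

91.1458 %


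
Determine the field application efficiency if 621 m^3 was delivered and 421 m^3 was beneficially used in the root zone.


Ea = V_root / V_field * 100 = 421 / 621 * 100 = 67.7939%

67.7939 %


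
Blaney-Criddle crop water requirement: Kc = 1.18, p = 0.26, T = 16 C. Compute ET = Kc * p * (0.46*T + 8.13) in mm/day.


ET = Kc * p * (0.46*T + 8.13)
ET = 1.18 * 0.26 * (0.46*16 + 8.13)
ET = 1.18 * 0.26 * 15.4900

4.7523 mm/day


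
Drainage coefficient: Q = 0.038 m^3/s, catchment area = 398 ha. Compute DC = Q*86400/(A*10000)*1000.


DC = Q * 86400 / (A * 10000) * 1000
DC = 0.038 * 86400 / (398 * 10000) * 1000
DC = 3283200.0000 / 3980000

0.8249 mm/day


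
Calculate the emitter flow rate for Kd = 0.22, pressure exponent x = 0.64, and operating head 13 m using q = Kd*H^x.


q = Kd * H^x = 0.22 * 13^0.64 = 0.22 * 5.163257

1.1359 L/h


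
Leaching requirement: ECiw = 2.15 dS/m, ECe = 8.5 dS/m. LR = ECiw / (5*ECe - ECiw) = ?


LR = ECiw / (5*ECe - ECiw)
LR = 2.15 / (5*8.5 - 2.15)
LR = 2.15 / 40.3500

0.0533


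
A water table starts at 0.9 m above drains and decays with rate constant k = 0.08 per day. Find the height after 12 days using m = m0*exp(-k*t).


m = m0 * exp(-k*t)
m = 0.9 * exp(-0.08 * 12)
m = 0.9 * exp(-0.9600)

0.3446 m


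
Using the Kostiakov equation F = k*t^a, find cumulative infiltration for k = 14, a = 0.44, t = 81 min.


F = k * t^a = 14 * 81^0.44
F = 14 * 6.914064

96.7969 mm


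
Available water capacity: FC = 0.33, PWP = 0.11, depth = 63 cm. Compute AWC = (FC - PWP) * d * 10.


AWC = (FC - PWP) * d * 10
AWC = (0.33 - 0.11) * 63 * 10
AWC = 0.2200 * 63 * 10

138.6000 mm


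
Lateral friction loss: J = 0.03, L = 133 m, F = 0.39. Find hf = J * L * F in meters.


hf = J * L * F = 0.03 * 133 * 0.39 = 1.5561 m

1.5561 m


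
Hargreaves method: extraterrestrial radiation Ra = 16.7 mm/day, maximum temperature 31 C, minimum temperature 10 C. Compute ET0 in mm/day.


Tmean = (Tmax + Tmin)/2 = (31 + 10)/2 = 20.5
ET0 = 0.0023 * 16.7 * (20.5 + 17.8) * sqrt(31 - 10)
ET0 = 0.0023 * 16.7 * 38.3 * 4.582576

6.7414 mm/day


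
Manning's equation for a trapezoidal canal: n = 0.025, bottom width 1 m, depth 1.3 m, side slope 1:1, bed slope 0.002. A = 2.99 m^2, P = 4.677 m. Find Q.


R = A/P = 2.99/4.677 = 0.639299
Q = (1/0.025) * 2.99 * 0.639299^(2/3) * 0.002^0.5

3.9693 m^3/s


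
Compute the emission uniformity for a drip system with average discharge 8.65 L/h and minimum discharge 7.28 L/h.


EU = (q_min/q_avg)*100 = (7.28/8.65)*100 = 84.1618%

84.1618 %


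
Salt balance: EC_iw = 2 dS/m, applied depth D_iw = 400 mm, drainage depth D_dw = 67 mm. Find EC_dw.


EC_dw = EC_iw * D_iw / D_dw
EC_dw = 2 * 400 / 67
EC_dw = 800 / 67

11.9403 dS/m


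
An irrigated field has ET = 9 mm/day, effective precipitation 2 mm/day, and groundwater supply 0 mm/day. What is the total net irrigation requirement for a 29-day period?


Daily deficit = ET - Pe - GW = 9 - 2 - 0 = 7 mm/day
NIR = 7 * 29 = 203 mm

203.0000 mm


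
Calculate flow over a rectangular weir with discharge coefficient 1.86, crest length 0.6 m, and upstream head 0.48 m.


Q = C * L * H^(3/2) = 1.86 * 0.6 * 0.48^1.5 = 1.86 * 0.6 * 0.332554

0.3711 m^3/s


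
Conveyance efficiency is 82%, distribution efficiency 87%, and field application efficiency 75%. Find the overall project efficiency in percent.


Ec = 0.82, Eb = 0.87, Ea = 0.75
E = 0.82 * 0.87 * 0.75 * 100 = 53.5050%

53.5050 %


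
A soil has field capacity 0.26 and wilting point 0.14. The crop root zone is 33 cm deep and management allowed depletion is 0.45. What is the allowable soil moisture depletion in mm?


SMD = (FC - PWP) * d * MAD * 10
SMD = (0.26 - 0.14) * 33 * 0.45 * 10
SMD = 0.1200 * 33 * 0.45 * 10

17.8200 mm


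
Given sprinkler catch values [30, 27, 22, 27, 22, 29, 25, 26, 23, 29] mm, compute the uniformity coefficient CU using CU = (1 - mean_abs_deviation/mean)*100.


mean = 26.000000 mm
MAD = 2.400000 mm
CU = (1 - 2.400000/26.000000)*100

90.7692 %


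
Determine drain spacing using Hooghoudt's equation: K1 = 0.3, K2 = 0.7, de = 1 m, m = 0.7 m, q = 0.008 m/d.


S^2 = 8*K2*de*m/q + 4*K1*m^2/q
S^2 = 8*0.7*1*0.7/0.008 + 4*0.3*0.7^2/0.008
S = sqrt(563.5000)

23.7382 m


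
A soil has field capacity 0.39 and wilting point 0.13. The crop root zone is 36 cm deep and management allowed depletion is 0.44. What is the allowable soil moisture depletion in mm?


SMD = (FC - PWP) * d * MAD * 10
SMD = (0.39 - 0.13) * 36 * 0.44 * 10
SMD = 0.2600 * 36 * 0.44 * 10

41.1840 mm


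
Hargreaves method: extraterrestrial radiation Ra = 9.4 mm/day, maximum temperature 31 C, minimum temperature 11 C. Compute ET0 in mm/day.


Tmean = (Tmax + Tmin)/2 = (31 + 11)/2 = 21.0
ET0 = 0.0023 * 9.4 * (21.0 + 17.8) * sqrt(31 - 11)
ET0 = 0.0023 * 9.4 * 38.8 * 4.472136

3.7515 mm/day


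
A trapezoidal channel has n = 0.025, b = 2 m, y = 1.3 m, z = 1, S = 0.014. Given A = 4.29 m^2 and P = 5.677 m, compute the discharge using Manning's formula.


R = A/P = 4.29/5.677 = 0.755681
Q = (1/0.025) * 4.29 * 0.755681^(2/3) * 0.014^0.5

16.8451 m^3/s


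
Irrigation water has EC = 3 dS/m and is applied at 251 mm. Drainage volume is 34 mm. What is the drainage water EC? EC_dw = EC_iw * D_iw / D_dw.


EC_dw = EC_iw * D_iw / D_dw
EC_dw = 3 * 251 / 34
EC_dw = 753 / 34

22.1471 dS/m


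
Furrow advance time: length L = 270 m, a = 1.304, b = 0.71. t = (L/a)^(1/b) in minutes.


t = (L/a)^(1/b)
t = (270/1.304)^(1/0.71)
t = 207.055215^(1/0.71)

1828.4926 min


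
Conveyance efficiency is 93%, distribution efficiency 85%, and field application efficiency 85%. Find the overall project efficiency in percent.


Ec = 0.93, Eb = 0.85, Ea = 0.85
E = 0.93 * 0.85 * 0.85 * 100 = 67.1925%

67.1925 %


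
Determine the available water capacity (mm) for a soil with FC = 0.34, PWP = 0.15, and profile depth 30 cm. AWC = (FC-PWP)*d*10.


AWC = (FC - PWP) * d * 10
AWC = (0.34 - 0.15) * 30 * 10
AWC = 0.1900 * 30 * 10

57.0000 mm


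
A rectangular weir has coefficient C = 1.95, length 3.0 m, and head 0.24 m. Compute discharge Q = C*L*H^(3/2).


Q = C * L * H^(3/2) = 1.95 * 3.0 * 0.24^1.5 = 1.95 * 3.0 * 0.117576

0.6878 m^3/s


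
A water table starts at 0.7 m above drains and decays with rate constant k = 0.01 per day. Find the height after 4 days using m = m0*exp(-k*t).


m = m0 * exp(-k*t)
m = 0.7 * exp(-0.01 * 4)
m = 0.7 * exp(-0.0400)

0.6726 m


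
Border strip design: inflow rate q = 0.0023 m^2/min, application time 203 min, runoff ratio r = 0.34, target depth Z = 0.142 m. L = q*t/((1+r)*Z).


L = q*t/((1+r)*Z)
L = 0.0023*203/((1+0.34)*0.142)
L = 0.4669/0.19028

2.4538 m


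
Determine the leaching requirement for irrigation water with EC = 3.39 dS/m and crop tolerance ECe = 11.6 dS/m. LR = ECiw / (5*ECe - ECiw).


LR = ECiw / (5*ECe - ECiw)
LR = 3.39 / (5*11.6 - 3.39)
LR = 3.39 / 54.6100

0.0621


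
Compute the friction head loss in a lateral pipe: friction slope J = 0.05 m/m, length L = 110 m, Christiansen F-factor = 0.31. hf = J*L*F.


hf = J * L * F = 0.05 * 110 * 0.31 = 1.7050 m

1.7050 m


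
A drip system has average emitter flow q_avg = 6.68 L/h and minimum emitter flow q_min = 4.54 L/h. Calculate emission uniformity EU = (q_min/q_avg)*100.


EU = (q_min/q_avg)*100 = (4.54/6.68)*100 = 67.9641%

67.9641 %


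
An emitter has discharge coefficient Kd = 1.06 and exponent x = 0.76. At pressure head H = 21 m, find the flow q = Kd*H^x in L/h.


q = Kd * H^x = 1.06 * 21^0.76 = 1.06 * 10.113155

10.7199 L/h


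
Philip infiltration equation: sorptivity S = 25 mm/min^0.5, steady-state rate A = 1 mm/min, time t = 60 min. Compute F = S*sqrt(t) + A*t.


F = S*sqrt(t) + A*t
F = 25*sqrt(60) + 1*60
F = 25*7.745967 + 60

253.6492 mm


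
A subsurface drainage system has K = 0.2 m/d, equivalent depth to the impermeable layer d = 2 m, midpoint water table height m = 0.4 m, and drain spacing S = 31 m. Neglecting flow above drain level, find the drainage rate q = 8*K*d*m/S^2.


q = 8*K*d*m/S^2
q = 8*0.2*2*0.4/31^2
q = 1.2800 / 961

0.0013 m/d


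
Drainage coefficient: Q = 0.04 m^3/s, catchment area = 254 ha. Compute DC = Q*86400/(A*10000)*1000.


DC = Q * 86400 / (A * 10000) * 1000
DC = 0.04 * 86400 / (254 * 10000) * 1000
DC = 3456000.0000 / 2540000

1.3606 mm/day


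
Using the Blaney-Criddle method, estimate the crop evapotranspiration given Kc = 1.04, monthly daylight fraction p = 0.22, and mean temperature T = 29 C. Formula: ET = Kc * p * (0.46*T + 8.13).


ET = Kc * p * (0.46*T + 8.13)
ET = 1.04 * 0.22 * (0.46*29 + 8.13)
ET = 1.04 * 0.22 * 21.4700

4.9123 mm/day


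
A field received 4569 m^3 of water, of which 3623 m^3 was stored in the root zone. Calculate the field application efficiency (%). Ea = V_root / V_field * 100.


Ea = V_root / V_field * 100 = 3623 / 4569 * 100 = 79.2953%

79.2953 %


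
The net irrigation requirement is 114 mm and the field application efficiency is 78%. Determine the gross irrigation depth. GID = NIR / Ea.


Ea = 78% = 0.78
GID = NIR / Ea = 114 / 0.78 = 146.1538 mm

146.1538 mm


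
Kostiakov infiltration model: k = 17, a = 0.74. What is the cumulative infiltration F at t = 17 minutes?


F = k * t^a = 17 * 17^0.74
F = 17 * 8.138272

138.3506 mm


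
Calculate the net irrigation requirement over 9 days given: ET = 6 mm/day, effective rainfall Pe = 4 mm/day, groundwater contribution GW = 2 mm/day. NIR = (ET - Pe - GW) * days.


Daily deficit = ET - Pe - GW = 6 - 4 - 2 = 0 mm/day
NIR = 0 * 9 = 0 mm

0 mm


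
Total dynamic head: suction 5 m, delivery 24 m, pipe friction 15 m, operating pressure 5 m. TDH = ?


TDH = Hs + Hd + hf + Hp = 5 + 24 + 15 + 5 = 49

49 m


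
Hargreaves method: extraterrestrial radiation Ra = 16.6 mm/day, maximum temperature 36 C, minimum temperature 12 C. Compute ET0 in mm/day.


Tmean = (Tmax + Tmin)/2 = (36 + 12)/2 = 24.0
ET0 = 0.0023 * 16.6 * (24.0 + 17.8) * sqrt(36 - 12)
ET0 = 0.0023 * 16.6 * 41.8 * 4.898979

7.8184 mm/day


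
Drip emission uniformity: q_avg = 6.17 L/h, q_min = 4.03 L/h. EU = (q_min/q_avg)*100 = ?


EU = (q_min/q_avg)*100 = (4.03/6.17)*100 = 65.3160%

65.3160 %


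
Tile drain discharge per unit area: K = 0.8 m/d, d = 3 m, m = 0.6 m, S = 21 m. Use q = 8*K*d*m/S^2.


q = 8*K*d*m/S^2
q = 8*0.8*3*0.6/21^2
q = 11.5200 / 441

0.0261 m/d


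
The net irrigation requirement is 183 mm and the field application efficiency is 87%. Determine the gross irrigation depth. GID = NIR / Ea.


Ea = 87% = 0.87
GID = NIR / Ea = 183 / 0.87 = 210.3448 mm

210.3448 mm


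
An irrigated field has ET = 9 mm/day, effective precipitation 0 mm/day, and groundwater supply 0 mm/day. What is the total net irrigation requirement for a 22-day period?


Daily deficit = ET - Pe - GW = 9 - 0 - 0 = 9 mm/day
NIR = 9 * 22 = 198 mm

198.0000 mm


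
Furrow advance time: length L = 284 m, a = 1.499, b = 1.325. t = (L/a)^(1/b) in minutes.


t = (L/a)^(1/b)
t = (284/1.499)^(1/1.325)
t = 189.459640^(1/1.325)

52.3456 min


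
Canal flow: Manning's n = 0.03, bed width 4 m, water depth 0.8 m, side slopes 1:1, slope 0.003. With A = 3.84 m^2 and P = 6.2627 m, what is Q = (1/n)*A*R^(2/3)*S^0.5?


R = A/P = 3.84/6.2627 = 0.613154
Q = (1/0.03) * 3.84 * 0.613154^(2/3) * 0.003^0.5

5.0600 m^3/s


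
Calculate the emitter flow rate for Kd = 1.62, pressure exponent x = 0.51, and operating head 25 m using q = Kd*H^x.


q = Kd * H^x = 1.62 * 25^0.51 = 1.62 * 5.163562

8.3650 L/h


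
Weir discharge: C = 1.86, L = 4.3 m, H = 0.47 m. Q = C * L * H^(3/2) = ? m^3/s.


Q = C * L * H^(3/2) = 1.86 * 4.3 * 0.47^1.5 = 1.86 * 4.3 * 0.322216

2.5771 m^3/s


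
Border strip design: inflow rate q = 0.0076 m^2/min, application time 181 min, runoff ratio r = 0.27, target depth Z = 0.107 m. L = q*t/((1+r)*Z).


L = q*t/((1+r)*Z)
L = 0.0076*181/((1+0.27)*0.107)
L = 1.3756/0.13589

10.1229 m


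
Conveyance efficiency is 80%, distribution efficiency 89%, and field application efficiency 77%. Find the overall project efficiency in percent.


Ec = 0.8, Eb = 0.89, Ea = 0.77
E = 0.8 * 0.89 * 0.77 * 100 = 54.8240%

54.8240 %


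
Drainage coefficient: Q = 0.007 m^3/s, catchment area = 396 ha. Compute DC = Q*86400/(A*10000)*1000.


DC = Q * 86400 / (A * 10000) * 1000
DC = 0.007 * 86400 / (396 * 10000) * 1000
DC = 604800.0000 / 3960000

0.1527 mm/day


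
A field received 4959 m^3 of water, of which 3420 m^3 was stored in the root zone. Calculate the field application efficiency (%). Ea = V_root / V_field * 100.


Ea = V_root / V_field * 100 = 3420 / 4959 * 100 = 68.9655%

68.9655 %


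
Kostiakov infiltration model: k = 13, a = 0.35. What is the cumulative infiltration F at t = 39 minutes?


F = k * t^a = 13 * 39^0.35
F = 13 * 3.604729

46.8615 mm


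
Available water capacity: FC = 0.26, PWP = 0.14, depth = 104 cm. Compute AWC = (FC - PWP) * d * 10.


AWC = (FC - PWP) * d * 10
AWC = (0.26 - 0.14) * 104 * 10
AWC = 0.1200 * 104 * 10

124.8000 mm


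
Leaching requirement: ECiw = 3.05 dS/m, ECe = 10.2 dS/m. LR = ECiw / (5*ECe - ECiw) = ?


LR = ECiw / (5*ECe - ECiw)
LR = 3.05 / (5*10.2 - 3.05)
LR = 3.05 / 47.9500

0.0636


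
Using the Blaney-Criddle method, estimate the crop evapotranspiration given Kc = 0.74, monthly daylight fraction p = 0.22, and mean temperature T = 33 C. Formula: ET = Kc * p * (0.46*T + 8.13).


ET = Kc * p * (0.46*T + 8.13)
ET = 0.74 * 0.22 * (0.46*33 + 8.13)
ET = 0.74 * 0.22 * 23.3100

3.7949 mm/day


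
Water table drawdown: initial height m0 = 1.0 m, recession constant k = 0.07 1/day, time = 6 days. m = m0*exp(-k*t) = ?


m = m0 * exp(-k*t)
m = 1.0 * exp(-0.07 * 6)
m = 1.0 * exp(-0.4200)

0.6570 m


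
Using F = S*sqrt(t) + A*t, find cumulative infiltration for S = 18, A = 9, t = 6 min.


F = S*sqrt(t) + A*t
F = 18*sqrt(6) + 9*6
F = 18*2.449490 + 54

98.0908 mm


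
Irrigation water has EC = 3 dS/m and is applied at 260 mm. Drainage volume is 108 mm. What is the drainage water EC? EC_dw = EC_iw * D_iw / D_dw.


EC_dw = EC_iw * D_iw / D_dw
EC_dw = 3 * 260 / 108
EC_dw = 780 / 108

7.2222 dS/m


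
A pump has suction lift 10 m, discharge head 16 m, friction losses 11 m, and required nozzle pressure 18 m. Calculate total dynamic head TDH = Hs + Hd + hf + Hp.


TDH = Hs + Hd + hf + Hp = 10 + 16 + 11 + 18 = 55

55 m


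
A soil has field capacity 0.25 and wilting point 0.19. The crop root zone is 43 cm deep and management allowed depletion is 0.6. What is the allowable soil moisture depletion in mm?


SMD = (FC - PWP) * d * MAD * 10
SMD = (0.25 - 0.19) * 43 * 0.6 * 10
SMD = 0.0600 * 43 * 0.6 * 10

15.4800 mm


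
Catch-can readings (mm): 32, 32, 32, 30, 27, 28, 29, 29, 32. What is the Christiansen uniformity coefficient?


mean = 30.111111 mm
MAD = 1.679012 mm
CU = (1 - 1.679012/30.111111)*100

94.4239 %


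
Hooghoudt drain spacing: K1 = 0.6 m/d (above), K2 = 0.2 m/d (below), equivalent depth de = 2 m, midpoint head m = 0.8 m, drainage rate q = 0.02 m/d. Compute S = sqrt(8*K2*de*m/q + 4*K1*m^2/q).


S^2 = 8*K2*de*m/q + 4*K1*m^2/q
S^2 = 8*0.2*2*0.8/0.02 + 4*0.6*0.8^2/0.02
S = sqrt(204.8000)

14.3108 m


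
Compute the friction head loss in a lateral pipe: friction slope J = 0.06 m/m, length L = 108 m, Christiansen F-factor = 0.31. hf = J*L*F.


hf = J * L * F = 0.06 * 108 * 0.31 = 2.0088 m

2.0088 m


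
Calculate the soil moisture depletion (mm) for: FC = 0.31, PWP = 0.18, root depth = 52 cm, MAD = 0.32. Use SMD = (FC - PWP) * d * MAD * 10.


SMD = (FC - PWP) * d * MAD * 10
SMD = (0.31 - 0.18) * 52 * 0.32 * 10
SMD = 0.1300 * 52 * 0.32 * 10

21.6320 mm


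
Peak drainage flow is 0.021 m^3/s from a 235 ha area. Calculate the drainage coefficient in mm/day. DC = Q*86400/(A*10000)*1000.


DC = Q * 86400 / (A * 10000) * 1000
DC = 0.021 * 86400 / (235 * 10000) * 1000
DC = 1814400.0000 / 2350000

0.7721 mm/day


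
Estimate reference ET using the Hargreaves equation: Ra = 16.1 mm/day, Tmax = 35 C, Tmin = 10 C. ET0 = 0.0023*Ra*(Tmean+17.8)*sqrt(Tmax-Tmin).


Tmean = (Tmax + Tmin)/2 = (35 + 10)/2 = 22.5
ET0 = 0.0023 * 16.1 * (22.5 + 17.8) * sqrt(35 - 10)
ET0 = 0.0023 * 16.1 * 40.3 * 5.000000

7.4615 mm/day


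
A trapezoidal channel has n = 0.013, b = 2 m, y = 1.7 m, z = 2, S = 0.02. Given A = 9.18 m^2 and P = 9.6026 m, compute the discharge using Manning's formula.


R = A/P = 9.18/9.6026 = 0.955991
Q = (1/0.013) * 9.18 * 0.955991^(2/3) * 0.02^0.5

96.9133 m^3/s


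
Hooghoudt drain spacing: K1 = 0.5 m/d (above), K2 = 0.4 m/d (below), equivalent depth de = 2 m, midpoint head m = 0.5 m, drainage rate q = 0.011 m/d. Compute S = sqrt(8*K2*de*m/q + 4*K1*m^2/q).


S^2 = 8*K2*de*m/q + 4*K1*m^2/q
S^2 = 8*0.4*2*0.5/0.011 + 4*0.5*0.5^2/0.011
S = sqrt(336.3636)

18.3402 m


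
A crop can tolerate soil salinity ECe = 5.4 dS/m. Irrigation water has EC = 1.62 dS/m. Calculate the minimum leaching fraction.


LR = ECiw / (5*ECe - ECiw)
LR = 1.62 / (5*5.4 - 1.62)
LR = 1.62 / 25.3800

0.0638


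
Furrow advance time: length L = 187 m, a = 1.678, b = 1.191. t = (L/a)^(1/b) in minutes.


t = (L/a)^(1/b)
t = (187/1.678)^(1/1.191)
t = 111.442193^(1/1.191)

52.3318 min


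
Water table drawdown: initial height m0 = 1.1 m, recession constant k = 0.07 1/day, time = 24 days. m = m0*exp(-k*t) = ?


m = m0 * exp(-k*t)
m = 1.1 * exp(-0.07 * 24)
m = 1.1 * exp(-1.6800)

0.2050 m


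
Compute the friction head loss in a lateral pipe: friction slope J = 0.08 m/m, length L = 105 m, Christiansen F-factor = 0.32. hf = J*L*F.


hf = J * L * F = 0.08 * 105 * 0.32 = 2.6880 m

2.6880 m


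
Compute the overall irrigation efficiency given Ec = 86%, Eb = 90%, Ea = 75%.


Ec = 0.86, Eb = 0.9, Ea = 0.75
E = 0.86 * 0.9 * 0.75 * 100 = 58.0500%

58.0500 %


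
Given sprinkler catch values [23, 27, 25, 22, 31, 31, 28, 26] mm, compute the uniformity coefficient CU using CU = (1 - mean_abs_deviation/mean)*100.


mean = 26.625000 mm
MAD = 2.625000 mm
CU = (1 - 2.625000/26.625000)*100

90.1408 %


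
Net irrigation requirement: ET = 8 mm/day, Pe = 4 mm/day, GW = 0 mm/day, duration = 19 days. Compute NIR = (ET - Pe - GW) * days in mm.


Daily deficit = ET - Pe - GW = 8 - 4 - 0 = 4 mm/day
NIR = 4 * 19 = 76 mm

76.0000 mm
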